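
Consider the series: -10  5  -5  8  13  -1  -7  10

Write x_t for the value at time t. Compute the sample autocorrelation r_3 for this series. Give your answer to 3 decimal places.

0.043

Mean x̄ = (-10 + 5 − 5 + 8 + 13 − 1 − 7 + 10)/8 = 1.6250
Σ(x_t−x̄)(x_{t+3}−x̄) = (-74.1094) + (38.3906) + (17.3906) + (-54.9844) + (95.2656) = 21.9531
Denominator Σ(x_t−x̄)² = 511.8750
r_3 = 21.9531 / 511.8750 = 0.043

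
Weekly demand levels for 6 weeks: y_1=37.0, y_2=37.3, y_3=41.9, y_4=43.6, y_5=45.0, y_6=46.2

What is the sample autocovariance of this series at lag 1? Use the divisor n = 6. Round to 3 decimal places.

6.858

Mean ȳ = (37.0 + 37.3 + 41.9 + 43.6 + 45.0 + 46.2)/6 = 41.8333
Deviations: -4.8333, -4.5333, 0.0667, 1.7667, 3.1667, 4.3667
Σ_{t=1}^{5}(y_t−ȳ)(y_{t+1}−ȳ) = 41.1489
γ_1 = 41.1489 / 6 = 6.858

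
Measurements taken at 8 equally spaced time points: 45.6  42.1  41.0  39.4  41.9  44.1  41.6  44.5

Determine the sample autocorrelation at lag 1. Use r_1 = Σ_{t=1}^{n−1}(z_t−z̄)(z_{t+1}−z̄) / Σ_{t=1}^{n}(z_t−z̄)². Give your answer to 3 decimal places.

Mean z̄ = (45.6 + 42.1 + 41.0 + 39.4 + 41.9 + 44.1 + 41.6 + 44.5)/8 = 42.5250
Numerator Σ_{t=1}^{7}(z_t−z̄)(z_{t+1}−z̄) = 1.7919
Denominator Σ(z_t−z̄)² = 29.3550
r_1 = 1.7919 / 29.3550 = 0.061

0.061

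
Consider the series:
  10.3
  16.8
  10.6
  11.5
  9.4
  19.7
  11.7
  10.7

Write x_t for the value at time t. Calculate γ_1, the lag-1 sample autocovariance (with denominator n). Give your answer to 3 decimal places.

Mean x̄ = (10.3 + 16.8 + 10.6 + 11.5 + 9.4 + 19.7 + 11.7 + 10.7)/8 = 12.5875
Σ_{t=1}^{7}(x_t−x̄)(x_{t+1}−x̄) = -39.6889
γ_1 = -39.6889 / 8 = -4.961

-4.961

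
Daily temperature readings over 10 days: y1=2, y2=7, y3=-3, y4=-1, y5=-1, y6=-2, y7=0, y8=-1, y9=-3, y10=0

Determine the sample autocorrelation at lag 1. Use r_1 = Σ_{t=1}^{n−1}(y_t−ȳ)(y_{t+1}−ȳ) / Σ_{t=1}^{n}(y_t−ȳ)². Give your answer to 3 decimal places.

0.015

Mean ȳ = (2 + 7 − 3 − 1 − 1 − 2 + 0 − 1 − 3 + 0)/10 = -0.2000
Numerator Σ_{t=1}^{9}(y_t−ȳ)(y_{t+1}−ȳ) = 1.1600
Denominator Σ(y_t−ȳ)² = 77.6000
r_1 = 1.1600 / 77.6000 = 0.015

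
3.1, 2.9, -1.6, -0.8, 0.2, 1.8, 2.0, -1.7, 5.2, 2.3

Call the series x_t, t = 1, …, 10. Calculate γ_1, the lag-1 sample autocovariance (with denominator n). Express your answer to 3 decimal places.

-0.337

Mean x̄ = (3.1 + 2.9 − 1.6 − 0.8 + 0.2 + 1.8 + 2.0 − 1.7 + 5.2 + 2.3)/10 = 1.3400
Σ_{t=1}^{9}(x_t−x̄)(x_{t+1}−x̄) = -3.3656
γ_1 = -3.3656 / 10 = -0.337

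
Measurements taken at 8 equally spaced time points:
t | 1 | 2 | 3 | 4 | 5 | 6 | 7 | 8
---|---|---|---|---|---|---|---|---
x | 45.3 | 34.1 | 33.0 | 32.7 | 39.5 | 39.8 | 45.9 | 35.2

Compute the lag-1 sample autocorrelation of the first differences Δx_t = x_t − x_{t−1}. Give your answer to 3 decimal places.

-0.116

First differences Δx: -11.2, -1.1, -0.3, 6.8, 0.3, 6.1, -10.7
Mean of differences = -1.4429
Numerator Σ(Δx_t−Δx̄)(Δx_{t+1}−Δx̄) = -35.8461
Denominator Σ(Δx_t−Δx̄)² = 310.1971
r_1(Δx) = -35.8461 / 310.1971 = -0.116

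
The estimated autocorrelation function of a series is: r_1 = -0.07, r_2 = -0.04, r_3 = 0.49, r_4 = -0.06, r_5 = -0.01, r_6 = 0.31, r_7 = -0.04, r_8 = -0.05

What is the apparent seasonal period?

3

The largest autocorrelation is r_3 = 0.49, with a weaker echo at lag 6 (0.31); the remaining lags stay at or below -0.01.
The dominant spike at lag 3 indicates a seasonal period of 3.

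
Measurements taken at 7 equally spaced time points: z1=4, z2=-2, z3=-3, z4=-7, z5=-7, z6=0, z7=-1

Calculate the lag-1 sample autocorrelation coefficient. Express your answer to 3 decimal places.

Mean z̄ = (4 − 2 − 3 − 7 − 7 + 0 − 1)/7 = -2.2857
Deviations from mean: 6.2857, 0.2857, -0.7143, -4.7143, -4.7143, 2.2857, 1.2857
Σ(z_t−z̄)(z_{t+1}−z̄) = (1.7959) + (-0.2041) + (3.3673) + (22.2245) + (-10.7755) + (2.9388) = 19.3469
Denominator Σ(z_t−z̄)² = 91.4286
r_1 = 19.3469 / 91.4286 = 0.212

0.212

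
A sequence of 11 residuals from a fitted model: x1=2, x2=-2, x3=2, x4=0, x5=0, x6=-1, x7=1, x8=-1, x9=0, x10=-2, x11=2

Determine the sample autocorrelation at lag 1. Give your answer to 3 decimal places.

-0.600

Mean x̄ = (2 − 2 + 2 + 0 + 0 − 1 + 1 − 1 + 0 − 2 + 2)/11 = 0.0909
Numerator Σ_{t=1}^{10}(x_t−x̄)(x_{t+1}−x̄) = -13.7355
Denominator Σ(x_t−x̄)² = 22.9091
r_1 = -13.7355 / 22.9091 = -0.600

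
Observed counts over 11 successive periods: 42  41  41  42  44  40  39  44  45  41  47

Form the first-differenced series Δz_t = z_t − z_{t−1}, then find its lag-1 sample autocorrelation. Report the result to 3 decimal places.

First differences Δz: -1, 0, 1, 2, -4, -1, 5, 1, -4, 6
Mean of differences = 0.5000
Numerator Σ(Δz_t−Δz̄)(Δz_{t+1}−Δz̄) = -30.2500
Denominator Σ(Δz_t−Δz̄)² = 98.5000
r_1(Δz) = -30.2500 / 98.5000 = -0.307

-0.307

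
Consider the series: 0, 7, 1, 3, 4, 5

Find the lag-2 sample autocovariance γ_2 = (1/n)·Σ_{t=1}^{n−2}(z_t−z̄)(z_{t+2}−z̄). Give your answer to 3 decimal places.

Mean z̄ = (0 + 7 + 1 + 3 + 4 + 5)/6 = 3.3333
Σ_{t=1}^{4}(z_t−z̄)(z_{t+2}−z̄) = 4.4444
γ_2 = 4.4444 / 6 = 0.741

0.741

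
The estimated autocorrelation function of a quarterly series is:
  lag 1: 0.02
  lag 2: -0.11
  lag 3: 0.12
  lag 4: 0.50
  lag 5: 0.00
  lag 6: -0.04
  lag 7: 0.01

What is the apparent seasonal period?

The largest autocorrelation is r_4 = 0.50; the remaining lags stay at or below 0.12.
The dominant spike at lag 4 indicates a seasonal period of 4.

4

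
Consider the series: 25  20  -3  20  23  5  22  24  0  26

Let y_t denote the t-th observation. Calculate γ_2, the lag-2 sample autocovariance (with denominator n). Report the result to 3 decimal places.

Mean ȳ = (25 + 20 − 3 + 20 + 23 + 5 + 22 + 24 + 0 + 26)/10 = 16.2000
Σ_{t=1}^{8}(y_t−ȳ)(y_{t+2}−ȳ) = -393.0800
γ_2 = -393.0800 / 10 = -39.308

-39.308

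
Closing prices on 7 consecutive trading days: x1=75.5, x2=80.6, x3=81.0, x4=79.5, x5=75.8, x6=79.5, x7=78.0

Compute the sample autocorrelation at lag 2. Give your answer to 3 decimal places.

-0.338

Mean x̄ = (75.5 + 80.6 + 81.0 + 79.5 + 75.8 + 79.5 + 78.0)/7 = 78.5571
Numerator Σ_{t=1}^{5}(x_t−x̄)(x_{t+2}−x̄) = -9.8522
Denominator Σ(x_t−x̄)² = 29.1771
r_2 = -9.8522 / 29.1771 = -0.338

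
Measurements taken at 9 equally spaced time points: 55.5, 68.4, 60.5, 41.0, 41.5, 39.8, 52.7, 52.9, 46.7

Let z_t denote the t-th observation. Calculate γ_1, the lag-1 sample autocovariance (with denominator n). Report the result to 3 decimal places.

36.224

Mean z̄ = (55.5 + 68.4 + 60.5 + 41.0 + 41.5 + 39.8 + 52.7 + 52.9 + 46.7)/9 = 51.0000
Σ_{t=1}^{8}(z_t−z̄)(z_{t+1}−z̄) = 326.0200
γ_1 = 326.0200 / 9 = 36.224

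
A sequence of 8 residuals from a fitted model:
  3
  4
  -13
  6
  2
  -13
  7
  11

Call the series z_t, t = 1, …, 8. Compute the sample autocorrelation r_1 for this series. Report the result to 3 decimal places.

-0.248

Mean z̄ = (3 + 4 − 13 + 6 + 2 − 13 + 7 + 11)/8 = 0.8750
Deviations from mean: 2.1250, 3.1250, -13.8750, 5.1250, 1.1250, -13.8750, 6.1250, 10.1250
Σ(z_t−z̄)(z_{t+1}−z̄) = (6.6406) + (-43.3594) + (-71.1094) + (5.7656) + (-15.6094) + (-84.9844) + (62.0156) = -140.6406
Denominator Σ(z_t−z̄)² = 566.8750
r_1 = -140.6406 / 566.8750 = -0.248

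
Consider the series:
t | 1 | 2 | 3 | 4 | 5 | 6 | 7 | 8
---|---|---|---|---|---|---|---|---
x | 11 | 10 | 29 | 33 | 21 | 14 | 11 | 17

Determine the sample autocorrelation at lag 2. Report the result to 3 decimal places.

-0.464

Mean x̄ = (11 + 10 + 29 + 33 + 21 + 14 + 11 + 17)/8 = 18.2500
Numerator Σ_{t=1}^{6}(x_t−x̄)(x_{t+2}−x̄) = -247.3750
Denominator Σ(x_t−x̄)² = 533.5000
r_2 = -247.3750 / 533.5000 = -0.464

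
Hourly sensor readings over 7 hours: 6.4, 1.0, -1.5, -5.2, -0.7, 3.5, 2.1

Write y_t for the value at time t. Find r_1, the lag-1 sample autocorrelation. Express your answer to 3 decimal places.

Mean ȳ = (6.4 + 1.0 − 1.5 − 5.2 − 0.7 + 3.5 + 2.1)/7 = 0.8000
Deviations from mean: 5.6000, 0.2000, -2.3000, -6.0000, -1.5000, 2.7000, 1.3000
Σ(y_t−ȳ)(y_{t+1}−ȳ) = (1.1200) + (-0.4600) + (13.8000) + (9.0000) + (-4.0500) + (3.5100) = 22.9200
Denominator Σ(y_t−ȳ)² = 83.9200
r_1 = 22.9200 / 83.9200 = 0.273

0.273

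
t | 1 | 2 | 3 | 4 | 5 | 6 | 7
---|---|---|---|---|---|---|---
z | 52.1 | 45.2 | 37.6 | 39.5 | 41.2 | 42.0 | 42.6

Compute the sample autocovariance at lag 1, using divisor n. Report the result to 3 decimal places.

4.920

Mean z̄ = (52.1 + 45.2 + 37.6 + 39.5 + 41.2 + 42.0 + 42.6)/7 = 42.8857
Deviations: 9.2143, 2.3143, -5.2857, -3.3857, -1.6857, -0.8857, -0.2857
Σ_{t=1}^{6}(z_t−z̄)(z_{t+1}−z̄) = 34.4412
γ_1 = 34.4412 / 7 = 4.920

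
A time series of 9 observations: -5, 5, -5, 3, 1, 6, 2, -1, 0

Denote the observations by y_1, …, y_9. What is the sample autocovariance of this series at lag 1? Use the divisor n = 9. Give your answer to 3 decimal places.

Mean ȳ = (-5 + 5 − 5 + 3 + 1 + 6 + 2 − 1 + 0)/9 = 0.6667
Σ_{t=1}^{8}(y_t−ȳ)(y_{t+1}−ȳ) = -53.7778
γ_1 = -53.7778 / 9 = -5.975

-5.975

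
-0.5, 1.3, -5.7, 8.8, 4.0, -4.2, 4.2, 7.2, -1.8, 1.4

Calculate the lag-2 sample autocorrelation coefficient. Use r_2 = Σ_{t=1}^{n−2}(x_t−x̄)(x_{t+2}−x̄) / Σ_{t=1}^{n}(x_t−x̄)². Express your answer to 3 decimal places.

Mean x̄ = (-0.5 + 1.3 − 5.7 + 8.8 + 4.0 − 4.2 + 4.2 + 7.2 − 1.8 + 1.4)/10 = 1.4700
Numerator Σ_{t=1}^{8}(x_t−x̄)(x_{t+2}−x̄) = -81.7328
Denominator Σ(x_t−x̄)² = 198.5810
r_2 = -81.7328 / 198.5810 = -0.412

-0.412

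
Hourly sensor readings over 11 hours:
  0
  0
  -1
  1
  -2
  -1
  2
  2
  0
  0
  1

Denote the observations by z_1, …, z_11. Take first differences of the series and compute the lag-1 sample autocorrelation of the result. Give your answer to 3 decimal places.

-0.277

First differences Δz: 0, -1, 2, -3, 1, 3, 0, -2, 0, 1
Mean of differences = 0.1000
Numerator Σ(Δz_t−Δz̄)(Δz_{t+1}−Δz̄) = -8.0100
Denominator Σ(Δz_t−Δz̄)² = 28.9000
r_1(Δz) = -8.0100 / 28.9000 = -0.277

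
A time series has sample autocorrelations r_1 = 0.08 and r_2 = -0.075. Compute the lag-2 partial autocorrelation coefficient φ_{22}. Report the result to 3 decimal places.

-0.082

φ_{22} = (r_2 − r_1²) / (1 − r_1²)
r_1² = (0.08)² = 0.0064
Numerator = -0.075 − 0.0064 = -0.0814; denominator = 1 − 0.0064 = 0.9936
φ_{22} = -0.0814 / 0.9936 = -0.082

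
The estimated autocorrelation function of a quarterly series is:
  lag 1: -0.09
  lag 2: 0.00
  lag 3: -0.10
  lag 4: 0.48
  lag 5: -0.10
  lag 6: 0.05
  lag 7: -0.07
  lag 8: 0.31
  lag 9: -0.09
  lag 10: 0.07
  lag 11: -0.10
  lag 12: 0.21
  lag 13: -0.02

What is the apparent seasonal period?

The largest autocorrelation is r_4 = 0.48, with weaker echoes at lags 8 (0.31) and 12 (0.21); the remaining lags stay at or below 0.07.
The dominant spike at lag 4 indicates a seasonal period of 4.

4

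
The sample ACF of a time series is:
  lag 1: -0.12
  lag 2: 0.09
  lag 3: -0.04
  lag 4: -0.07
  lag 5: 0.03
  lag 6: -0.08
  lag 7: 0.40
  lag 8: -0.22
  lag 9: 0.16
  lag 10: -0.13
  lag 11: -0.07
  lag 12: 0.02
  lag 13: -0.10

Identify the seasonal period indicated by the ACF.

The largest autocorrelation is r_7 = 0.40; the remaining lags stay at or below 0.16.
The dominant spike at lag 7 indicates a seasonal period of 7.

7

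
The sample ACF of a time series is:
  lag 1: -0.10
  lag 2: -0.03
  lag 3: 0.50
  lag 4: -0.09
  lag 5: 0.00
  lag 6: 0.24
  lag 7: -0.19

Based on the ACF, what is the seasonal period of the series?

3

The largest autocorrelation is r_3 = 0.50, with a weaker echo at lag 6 (0.24); the remaining lags stay at or below 0.00.
The dominant spike at lag 3 indicates a seasonal period of 3.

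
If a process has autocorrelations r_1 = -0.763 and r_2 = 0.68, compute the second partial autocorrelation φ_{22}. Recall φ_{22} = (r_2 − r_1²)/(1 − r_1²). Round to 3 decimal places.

0.234

φ_{22} = (r_2 − r_1²) / (1 − r_1²)
r_1² = (-0.763)² = 0.582169
Numerator = 0.68 − 0.5822 = 0.0978; denominator = 1 − 0.5822 = 0.4178
φ_{22} = 0.0978 / 0.4178 = 0.234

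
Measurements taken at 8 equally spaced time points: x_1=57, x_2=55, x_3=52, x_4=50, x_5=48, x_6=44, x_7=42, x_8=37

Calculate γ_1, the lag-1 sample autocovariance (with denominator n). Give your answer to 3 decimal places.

Mean x̄ = (57 + 55 + 52 + 50 + 48 + 44 + 42 + 37)/8 = 48.1250
Deviations: 8.8750, 6.8750, 3.8750, 1.8750, -0.1250, -4.1250, -6.1250, -11.1250
Σ_{t=1}^{7}(x_t−x̄)(x_{t+1}−x̄) = 188.6094
γ_1 = 188.6094 / 8 = 23.576

23.576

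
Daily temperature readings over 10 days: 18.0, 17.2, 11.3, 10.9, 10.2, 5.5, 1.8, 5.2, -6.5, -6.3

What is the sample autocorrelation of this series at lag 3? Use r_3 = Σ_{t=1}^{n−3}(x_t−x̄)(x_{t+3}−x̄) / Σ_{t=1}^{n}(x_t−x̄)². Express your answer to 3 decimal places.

Mean x̄ = (18.0 + 17.2 + 11.3 + 10.9 + 10.2 + 5.5 + 1.8 + 5.2 − 6.5 − 6.3)/10 = 6.7300
Σ(x_t−x̄)(x_{t+3}−x̄) = (46.9959) + (36.3309) + (-5.6211) + (-20.5581) + (-5.3091) + (16.2729) + (64.2379) = 132.3493
Denominator Σ(x_t−x̄)² = 659.9210
r_3 = 132.3493 / 659.9210 = 0.201

0.201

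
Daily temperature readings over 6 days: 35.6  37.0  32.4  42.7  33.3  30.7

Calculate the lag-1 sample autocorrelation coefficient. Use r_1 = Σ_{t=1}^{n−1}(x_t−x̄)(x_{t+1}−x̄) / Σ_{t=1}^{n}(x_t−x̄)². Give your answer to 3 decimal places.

Mean x̄ = (35.6 + 37.0 + 32.4 + 42.7 + 33.3 + 30.7)/6 = 35.2833
Deviations from mean: 0.3167, 1.7167, -2.8833, 7.4167, -1.9833, -4.5833
Numerator Σ_{t=1}^{5}(x_t−x̄)(x_{t+1}−x̄) = -31.4103
Denominator Σ(x_t−x̄)² = 91.3083
r_1 = -31.4103 / 91.3083 = -0.344

-0.344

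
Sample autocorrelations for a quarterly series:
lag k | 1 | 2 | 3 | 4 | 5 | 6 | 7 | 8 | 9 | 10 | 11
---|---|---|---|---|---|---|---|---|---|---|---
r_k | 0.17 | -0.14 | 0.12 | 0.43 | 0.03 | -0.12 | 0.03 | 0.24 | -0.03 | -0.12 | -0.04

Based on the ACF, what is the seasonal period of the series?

The largest autocorrelation is r_4 = 0.43, with a weaker echo at lag 8 (0.24); the remaining lags stay at or below 0.17.
The dominant spike at lag 4 indicates a seasonal period of 4.

4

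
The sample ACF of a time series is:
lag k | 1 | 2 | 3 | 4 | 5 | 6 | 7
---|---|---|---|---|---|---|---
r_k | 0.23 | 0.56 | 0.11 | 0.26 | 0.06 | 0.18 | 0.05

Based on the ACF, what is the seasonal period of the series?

The largest autocorrelation is r_2 = 0.56, with a weaker echo at lag 4 (0.26); the remaining lags stay at or below 0.23.
The dominant spike at lag 2 indicates a seasonal period of 2.

2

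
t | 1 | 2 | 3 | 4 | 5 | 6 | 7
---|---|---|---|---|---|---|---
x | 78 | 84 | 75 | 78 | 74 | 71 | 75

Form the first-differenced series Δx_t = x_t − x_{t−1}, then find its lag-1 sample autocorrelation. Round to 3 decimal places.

First differences Δx: 6, -9, 3, -4, -3, 4
Mean of differences = -0.5000
Numerator Σ(Δx_t−Δx̄)(Δx_{t+1}−Δx̄) = -99.7500
Denominator Σ(Δx_t−Δx̄)² = 165.5000
r_1(Δx) = -99.7500 / 165.5000 = -0.603

-0.603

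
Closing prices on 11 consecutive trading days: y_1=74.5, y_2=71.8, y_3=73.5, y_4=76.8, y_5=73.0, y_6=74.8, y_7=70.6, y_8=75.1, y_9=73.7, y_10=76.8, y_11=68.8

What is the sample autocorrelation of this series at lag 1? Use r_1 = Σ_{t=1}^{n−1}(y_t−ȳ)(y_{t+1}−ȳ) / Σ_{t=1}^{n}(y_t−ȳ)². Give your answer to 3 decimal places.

-0.451

Mean ȳ = (74.5 + 71.8 + 73.5 + 76.8 + 73.0 + 74.8 + 70.6 + 75.1 + 73.7 + 76.8 + 68.8)/11 = 73.5818
Numerator Σ_{t=1}^{10}(y_t−ȳ)(y_{t+1}−ȳ) = -27.3231
Denominator Σ(y_t−ȳ)² = 60.6364
r_1 = -27.3231 / 60.6364 = -0.451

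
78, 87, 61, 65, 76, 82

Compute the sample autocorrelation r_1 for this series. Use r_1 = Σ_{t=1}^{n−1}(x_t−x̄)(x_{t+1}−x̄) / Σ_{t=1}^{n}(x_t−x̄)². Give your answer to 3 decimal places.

0.006

Mean x̄ = (78 + 87 + 61 + 65 + 76 + 82)/6 = 74.8333
Σ(x_t−x̄)(x_{t+1}−x̄) = (38.5278) + (-168.3056) + (136.0278) + (-11.4722) + (8.3611) = 3.1389
Denominator Σ(x_t−x̄)² = 498.8333
r_1 = 3.1389 / 498.8333 = 0.006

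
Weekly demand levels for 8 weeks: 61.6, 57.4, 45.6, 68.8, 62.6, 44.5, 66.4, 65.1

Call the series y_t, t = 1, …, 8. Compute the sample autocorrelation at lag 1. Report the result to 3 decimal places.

Mean ȳ = (61.6 + 57.4 + 45.6 + 68.8 + 62.6 + 44.5 + 66.4 + 65.1)/8 = 59.0000
Deviations from mean: 2.6000, -1.6000, -13.4000, 9.8000, 3.6000, -14.5000, 7.4000, 6.1000
Σ(y_t−ȳ)(y_{t+1}−ȳ) = (-4.1600) + (21.4400) + (-131.3200) + (35.2800) + (-52.2000) + (-107.3000) + (45.1400) = -193.1200
Denominator Σ(y_t−ȳ)² = 600.1000
r_1 = -193.1200 / 600.1000 = -0.322

-0.322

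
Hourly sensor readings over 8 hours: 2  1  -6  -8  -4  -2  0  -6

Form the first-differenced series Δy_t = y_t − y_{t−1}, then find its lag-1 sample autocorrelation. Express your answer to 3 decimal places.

First differences Δy: -1, -7, -2, 4, 2, 2, -6
Mean of differences = -1.1429
Numerator Σ(Δy_t−Δȳ)(Δy_{t+1}−Δȳ) = 10.5510
Denominator Σ(Δy_t−Δȳ)² = 104.8571
r_1(Δy) = 10.5510 / 104.8571 = 0.101

0.101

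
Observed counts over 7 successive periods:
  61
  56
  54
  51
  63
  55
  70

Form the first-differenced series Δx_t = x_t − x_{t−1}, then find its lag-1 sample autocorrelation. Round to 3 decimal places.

-0.517

First differences Δx: -5, -2, -3, 12, -8, 15
Mean of differences = 1.5000
Numerator Σ(Δx_t−Δx̄)(Δx_{t+1}−Δx̄) = -236.7500
Denominator Σ(Δx_t−Δx̄)² = 457.5000
r_1(Δx) = -236.7500 / 457.5000 = -0.517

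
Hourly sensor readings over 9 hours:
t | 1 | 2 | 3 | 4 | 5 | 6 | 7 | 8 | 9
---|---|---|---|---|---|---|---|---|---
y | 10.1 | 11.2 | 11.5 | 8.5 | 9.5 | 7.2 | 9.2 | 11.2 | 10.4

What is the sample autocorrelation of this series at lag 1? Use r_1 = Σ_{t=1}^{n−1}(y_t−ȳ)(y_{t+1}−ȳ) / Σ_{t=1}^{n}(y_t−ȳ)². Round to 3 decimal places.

Mean ȳ = (10.1 + 11.2 + 11.5 + 8.5 + 9.5 + 7.2 + 9.2 + 11.2 + 10.4)/9 = 9.8667
Numerator Σ_{t=1}^{8}(y_t−ȳ)(y_{t+1}−ȳ) = 3.3356
Denominator Σ(y_t−ȳ)² = 16.1200
r_1 = 3.3356 / 16.1200 = 0.207

0.207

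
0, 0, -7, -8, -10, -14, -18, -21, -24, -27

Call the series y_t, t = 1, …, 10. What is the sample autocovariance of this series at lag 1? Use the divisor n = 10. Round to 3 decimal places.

57.579

Mean ȳ = (0 + 0 − 7 − 8 − 10 − 14 − 18 − 21 − 24 − 27)/10 = -12.9000
Σ_{t=1}^{9}(y_t−ȳ)(y_{t+1}−ȳ) = 575.7900
γ_1 = 575.7900 / 10 = 57.579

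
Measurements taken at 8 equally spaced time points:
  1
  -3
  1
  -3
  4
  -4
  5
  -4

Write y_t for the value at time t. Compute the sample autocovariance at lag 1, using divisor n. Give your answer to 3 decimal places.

Mean ȳ = (1 − 3 + 1 − 3 + 4 − 4 + 5 − 4)/8 = -0.3750
Σ_{t=1}^{7}(y_t−ȳ)(y_{t+1}−ȳ) = -77.1406
γ_1 = -77.1406 / 8 = -9.643

-9.643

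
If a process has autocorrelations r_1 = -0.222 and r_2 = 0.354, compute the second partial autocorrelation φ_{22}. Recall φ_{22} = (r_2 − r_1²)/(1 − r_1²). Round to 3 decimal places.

0.321

φ_{22} = (r_2 − r_1²) / (1 − r_1²)
r_1² = (-0.222)² = 0.049284
Numerator = 0.354 − 0.0493 = 0.3047; denominator = 1 − 0.0493 = 0.9507
φ_{22} = 0.3047 / 0.9507 = 0.321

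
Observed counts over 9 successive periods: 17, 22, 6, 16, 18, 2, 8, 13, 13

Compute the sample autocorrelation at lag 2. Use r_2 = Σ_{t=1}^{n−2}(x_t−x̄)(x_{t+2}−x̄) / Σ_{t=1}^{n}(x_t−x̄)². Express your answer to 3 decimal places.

-0.299

Mean x̄ = (17 + 22 + 6 + 16 + 18 + 2 + 8 + 13 + 13)/9 = 12.7778
Numerator Σ_{t=1}^{7}(x_t−x̄)(x_{t+2}−x̄) = -97.4321
Denominator Σ(x_t−x̄)² = 325.5556
r_2 = -97.4321 / 325.5556 = -0.299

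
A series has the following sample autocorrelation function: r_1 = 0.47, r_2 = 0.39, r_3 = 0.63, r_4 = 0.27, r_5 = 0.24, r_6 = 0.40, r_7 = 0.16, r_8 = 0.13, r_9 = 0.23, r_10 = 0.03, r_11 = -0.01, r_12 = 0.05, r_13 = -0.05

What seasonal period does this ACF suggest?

3

The largest autocorrelation is r_3 = 0.63; the remaining lags stay at or below 0.47. The elevated value at lag 1 (0.47), dropping to 0.39 at lag 2, reflects decaying short-term dependence rather than seasonality.
The dominant spike at lag 3 indicates a seasonal period of 3.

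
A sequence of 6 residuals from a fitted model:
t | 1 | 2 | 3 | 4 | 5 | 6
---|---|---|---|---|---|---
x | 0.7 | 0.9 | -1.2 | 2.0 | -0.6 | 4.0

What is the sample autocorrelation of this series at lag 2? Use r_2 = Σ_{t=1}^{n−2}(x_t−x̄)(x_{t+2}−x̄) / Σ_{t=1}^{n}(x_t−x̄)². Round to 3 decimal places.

0.402

Mean x̄ = (0.7 + 0.9 − 1.2 + 2.0 − 0.6 + 4.0)/6 = 0.9667
Deviations from mean: -0.2667, -0.0667, -2.1667, 1.0333, -1.5667, 3.0333
Numerator Σ_{t=1}^{4}(x_t−x̄)(x_{t+2}−x̄) = 7.0378
Denominator Σ(x_t−x̄)² = 17.4933
r_2 = 7.0378 / 17.4933 = 0.402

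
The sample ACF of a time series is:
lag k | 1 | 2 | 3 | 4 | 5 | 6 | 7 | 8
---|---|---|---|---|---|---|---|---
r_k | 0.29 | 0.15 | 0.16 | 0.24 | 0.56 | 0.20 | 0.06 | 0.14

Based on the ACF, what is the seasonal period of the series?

5

The largest autocorrelation is r_5 = 0.56; the remaining lags stay at or below 0.29. The elevated value at lag 1 (0.29), dropping to 0.15 at lag 2, reflects decaying short-term dependence rather than seasonality.
The dominant spike at lag 5 indicates a seasonal period of 5.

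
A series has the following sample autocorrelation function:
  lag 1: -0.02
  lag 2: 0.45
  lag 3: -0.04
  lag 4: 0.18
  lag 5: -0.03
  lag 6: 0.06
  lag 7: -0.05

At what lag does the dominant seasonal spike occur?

The largest autocorrelation is r_2 = 0.45, with a weaker echo at lag 4 (0.18); the remaining lags stay at or below 0.06.
The dominant spike at lag 2 indicates a seasonal period of 2.

2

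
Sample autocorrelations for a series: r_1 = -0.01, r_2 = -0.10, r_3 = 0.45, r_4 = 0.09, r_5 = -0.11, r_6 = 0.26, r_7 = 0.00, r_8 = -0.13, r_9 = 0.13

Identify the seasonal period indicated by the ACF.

3

The largest autocorrelation is r_3 = 0.45, with a weaker echo at lag 6 (0.26); the remaining lags stay at or below 0.13.
The dominant spike at lag 3 indicates a seasonal period of 3.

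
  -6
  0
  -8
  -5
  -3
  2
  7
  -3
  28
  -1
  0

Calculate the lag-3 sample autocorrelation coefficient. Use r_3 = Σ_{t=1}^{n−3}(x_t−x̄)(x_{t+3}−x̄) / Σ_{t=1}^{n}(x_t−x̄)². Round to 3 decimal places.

Mean x̄ = (-6 + 0 − 8 − 5 − 3 + 2 + 7 − 3 + 28 − 1 + 0)/11 = 1.0000
Numerator Σ_{t=1}^{8}(x_t−x̄)(x_{t+3}−x̄) = 36.0000
Denominator Σ(x_t−x̄)² = 970.0000
r_3 = 36.0000 / 970.0000 = 0.037

0.037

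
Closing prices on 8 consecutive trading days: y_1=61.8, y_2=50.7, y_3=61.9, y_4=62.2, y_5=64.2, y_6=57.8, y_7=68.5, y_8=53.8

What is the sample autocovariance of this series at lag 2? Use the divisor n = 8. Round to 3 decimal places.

Mean ȳ = (61.8 + 50.7 + 61.9 + 62.2 + 64.2 + 57.8 + 68.5 + 53.8)/8 = 60.1125
Σ_{t=1}^{6}(y_t−ȳ)(y_{t+2}−ȳ) = 34.7284
γ_2 = 34.7284 / 8 = 4.341

4.341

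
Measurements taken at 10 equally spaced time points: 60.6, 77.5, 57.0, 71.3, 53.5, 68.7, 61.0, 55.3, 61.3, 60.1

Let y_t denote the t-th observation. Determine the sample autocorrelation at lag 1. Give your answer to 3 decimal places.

Mean ȳ = (60.6 + 77.5 + 57.0 + 71.3 + 53.5 + 68.7 + 61.0 + 55.3 + 61.3 + 60.1)/10 = 62.6300
Numerator Σ_{t=1}^{9}(y_t−ȳ)(y_{t+1}−ȳ) = -282.1249
Denominator Σ(y_t−ȳ)² = 516.8610
r_1 = -282.1249 / 516.8610 = -0.546

-0.546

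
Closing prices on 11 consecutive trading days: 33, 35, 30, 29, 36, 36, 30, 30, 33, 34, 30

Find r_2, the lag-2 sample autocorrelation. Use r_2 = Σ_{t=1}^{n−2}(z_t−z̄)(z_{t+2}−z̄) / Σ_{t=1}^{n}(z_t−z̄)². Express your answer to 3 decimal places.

-0.783

Mean z̄ = (33 + 35 + 30 + 29 + 36 + 36 + 30 + 30 + 33 + 34 + 30)/11 = 32.3636
Numerator Σ_{t=1}^{9}(z_t−z̄)(z_{t+2}−z̄) = -55.2645
Denominator Σ(z_t−z̄)² = 70.5455
r_2 = -55.2645 / 70.5455 = -0.783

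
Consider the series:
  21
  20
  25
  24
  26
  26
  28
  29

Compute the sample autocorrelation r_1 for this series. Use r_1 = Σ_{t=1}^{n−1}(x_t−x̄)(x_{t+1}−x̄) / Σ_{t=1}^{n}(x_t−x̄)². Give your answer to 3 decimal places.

Mean x̄ = (21 + 20 + 25 + 24 + 26 + 26 + 28 + 29)/8 = 24.8750
Deviations from mean: -3.8750, -4.8750, 0.1250, -0.8750, 1.1250, 1.1250, 3.1250, 4.1250
Σ(x_t−x̄)(x_{t+1}−x̄) = (18.8906) + (-0.6094) + (-0.1094) + (-0.9844) + (1.2656) + (3.5156) + (12.8906) = 34.8594
Denominator Σ(x_t−x̄)² = 68.8750
r_1 = 34.8594 / 68.8750 = 0.506

0.506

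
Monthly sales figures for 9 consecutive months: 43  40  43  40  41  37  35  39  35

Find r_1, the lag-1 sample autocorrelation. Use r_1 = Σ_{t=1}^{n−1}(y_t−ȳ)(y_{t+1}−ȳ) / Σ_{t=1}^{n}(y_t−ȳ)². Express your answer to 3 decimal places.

0.238

Mean ȳ = (43 + 40 + 43 + 40 + 41 + 37 + 35 + 39 + 35)/9 = 39.2222
Numerator Σ_{t=1}^{8}(y_t−ȳ)(y_{t+1}−ȳ) = 17.5062
Denominator Σ(y_t−ȳ)² = 73.5556
r_1 = 17.5062 / 73.5556 = 0.238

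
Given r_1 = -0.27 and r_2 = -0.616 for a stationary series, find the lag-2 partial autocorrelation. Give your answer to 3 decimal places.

φ_{22} = (r_2 − r_1²) / (1 − r_1²)
r_1² = (-0.27)² = 0.0729
Numerator = -0.616 − 0.0729 = -0.6889; denominator = 1 − 0.0729 = 0.9271
φ_{22} = -0.6889 / 0.9271 = -0.743

-0.743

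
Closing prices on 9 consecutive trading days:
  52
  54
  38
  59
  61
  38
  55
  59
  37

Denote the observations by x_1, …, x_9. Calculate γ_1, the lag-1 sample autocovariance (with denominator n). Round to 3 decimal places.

-35.309

Mean x̄ = (52 + 54 + 38 + 59 + 61 + 38 + 55 + 59 + 37)/9 = 50.3333
Σ_{t=1}^{8}(x_t−x̄)(x_{t+1}−x̄) = -317.7778
γ_1 = -317.7778 / 9 = -35.309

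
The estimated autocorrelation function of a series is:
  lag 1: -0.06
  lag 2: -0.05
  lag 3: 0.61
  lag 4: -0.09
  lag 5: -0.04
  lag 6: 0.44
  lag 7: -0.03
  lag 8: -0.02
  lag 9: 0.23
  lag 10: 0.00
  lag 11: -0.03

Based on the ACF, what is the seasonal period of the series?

3

The largest autocorrelation is r_3 = 0.61, with weaker echoes at lags 6 (0.44) and 9 (0.23); the remaining lags stay at or below 0.00.
The dominant spike at lag 3 indicates a seasonal period of 3.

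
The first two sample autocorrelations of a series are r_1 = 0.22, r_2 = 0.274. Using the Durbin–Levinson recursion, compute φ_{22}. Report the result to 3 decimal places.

0.237

φ_{22} = (r_2 − r_1²) / (1 − r_1²)
r_1² = (0.22)² = 0.0484
Numerator = 0.274 − 0.0484 = 0.2256; denominator = 1 − 0.0484 = 0.9516
φ_{22} = 0.2256 / 0.9516 = 0.237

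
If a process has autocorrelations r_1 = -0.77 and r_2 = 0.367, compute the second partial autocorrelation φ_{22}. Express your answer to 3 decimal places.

φ_{22} = (r_2 − r_1²) / (1 − r_1²)
r_1² = (-0.77)² = 0.5929
Numerator = 0.367 − 0.5929 = -0.2259; denominator = 1 − 0.5929 = 0.4071
φ_{22} = -0.2259 / 0.4071 = -0.555

-0.555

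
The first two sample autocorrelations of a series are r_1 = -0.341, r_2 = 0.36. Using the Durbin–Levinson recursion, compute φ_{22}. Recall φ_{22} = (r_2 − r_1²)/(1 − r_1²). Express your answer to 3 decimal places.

φ_{22} = (r_2 − r_1²) / (1 − r_1²)
r_1² = (-0.341)² = 0.116281
Numerator = 0.36 − 0.1163 = 0.2437; denominator = 1 − 0.1163 = 0.8837
φ_{22} = 0.2437 / 0.8837 = 0.276

0.276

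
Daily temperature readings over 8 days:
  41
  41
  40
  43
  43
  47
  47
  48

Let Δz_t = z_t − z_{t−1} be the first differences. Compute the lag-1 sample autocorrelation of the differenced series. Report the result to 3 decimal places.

First differences Δz: 0, -1, 3, 0, 4, 0, 1
Mean of differences = 1.0000
Numerator Σ(Δz_t−Δz̄)(Δz_{t+1}−Δz̄) = -10.0000
Denominator Σ(Δz_t−Δz̄)² = 20.0000
r_1(Δz) = -10.0000 / 20.0000 = -0.500

-0.500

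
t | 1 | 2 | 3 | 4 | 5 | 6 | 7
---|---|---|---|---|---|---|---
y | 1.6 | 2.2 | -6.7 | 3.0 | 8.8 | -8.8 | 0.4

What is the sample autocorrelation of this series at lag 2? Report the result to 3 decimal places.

Mean ȳ = (1.6 + 2.2 − 6.7 + 3.0 + 8.8 − 8.8 + 0.4)/7 = 0.0714
Deviations from mean: 1.5286, 2.1286, -6.7714, 2.9286, 8.7286, -8.8714, 0.3286
Σ(y_t−ȳ)(y_{t+2}−ȳ) = (-10.3506) + (6.2337) + (-59.1049) + (-25.9806) + (2.8680) = -86.3345
Denominator Σ(y_t−ȳ)² = 216.2943
r_2 = -86.3345 / 216.2943 = -0.399

-0.399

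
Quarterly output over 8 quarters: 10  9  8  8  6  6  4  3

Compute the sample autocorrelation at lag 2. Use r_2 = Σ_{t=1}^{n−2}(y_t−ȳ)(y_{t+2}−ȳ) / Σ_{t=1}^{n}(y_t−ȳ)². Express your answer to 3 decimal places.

0.238

Mean ȳ = (10 + 9 + 8 + 8 + 6 + 6 + 4 + 3)/8 = 6.7500
Σ(y_t−ȳ)(y_{t+2}−ȳ) = (4.0625) + (2.8125) + (-0.9375) + (-0.9375) + (2.0625) + (2.8125) = 9.8750
Denominator Σ(y_t−ȳ)² = 41.5000
r_2 = 9.8750 / 41.5000 = 0.238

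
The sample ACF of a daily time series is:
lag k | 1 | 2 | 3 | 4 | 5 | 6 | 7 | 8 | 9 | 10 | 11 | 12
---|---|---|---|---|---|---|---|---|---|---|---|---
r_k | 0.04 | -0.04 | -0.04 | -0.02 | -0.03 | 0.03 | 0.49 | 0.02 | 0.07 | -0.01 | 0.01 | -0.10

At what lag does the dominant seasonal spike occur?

The largest autocorrelation is r_7 = 0.49; the remaining lags stay at or below 0.07.
The dominant spike at lag 7 indicates a seasonal period of 7.

7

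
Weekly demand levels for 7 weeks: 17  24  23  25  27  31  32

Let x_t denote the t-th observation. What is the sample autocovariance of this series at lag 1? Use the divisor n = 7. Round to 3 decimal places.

Mean x̄ = (17 + 24 + 23 + 25 + 27 + 31 + 32)/7 = 25.5714
Σ_{t=1}^{6}(x_t−x̄)(x_{t+1}−x̄) = 60.8163
γ_1 = 60.8163 / 7 = 8.688

8.688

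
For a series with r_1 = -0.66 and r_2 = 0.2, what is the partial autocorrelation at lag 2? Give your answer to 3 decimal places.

φ_{22} = (r_2 − r_1²) / (1 − r_1²)
r_1² = (-0.66)² = 0.4356
Numerator = 0.2 − 0.4356 = -0.2356; denominator = 1 − 0.4356 = 0.5644
φ_{22} = -0.2356 / 0.5644 = -0.417

-0.417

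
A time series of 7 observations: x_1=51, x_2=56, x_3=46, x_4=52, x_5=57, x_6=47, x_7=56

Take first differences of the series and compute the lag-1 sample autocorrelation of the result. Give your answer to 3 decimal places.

First differences Δx: 5, -10, 6, 5, -10, 9
Mean of differences = 0.8333
Numerator Σ(Δx_t−Δx̄)(Δx_{t+1}−Δx̄) = -213.1944
Denominator Σ(Δx_t−Δx̄)² = 362.8333
r_1(Δx) = -213.1944 / 362.8333 = -0.588

-0.588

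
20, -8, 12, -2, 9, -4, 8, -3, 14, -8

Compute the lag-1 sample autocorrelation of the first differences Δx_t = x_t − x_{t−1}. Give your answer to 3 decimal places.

First differences Δx: -28, 20, -14, 11, -13, 12, -11, 17, -22
Mean of differences = -3.1111
Numerator Σ(Δx_t−Δx̄)(Δx_{t+1}−Δx̄) = -1927.2346
Denominator Σ(Δx_t−Δx̄)² = 2620.8889
r_1(Δx) = -1927.2346 / 2620.8889 = -0.735

-0.735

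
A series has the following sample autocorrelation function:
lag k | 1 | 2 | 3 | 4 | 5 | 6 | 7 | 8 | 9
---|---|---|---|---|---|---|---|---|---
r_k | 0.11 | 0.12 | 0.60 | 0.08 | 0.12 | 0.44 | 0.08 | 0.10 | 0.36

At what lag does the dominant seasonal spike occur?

3

The largest autocorrelation is r_3 = 0.60, with weaker echoes at lags 6 (0.44) and 9 (0.36); the remaining lags stay at or below 0.12.
The dominant spike at lag 3 indicates a seasonal period of 3.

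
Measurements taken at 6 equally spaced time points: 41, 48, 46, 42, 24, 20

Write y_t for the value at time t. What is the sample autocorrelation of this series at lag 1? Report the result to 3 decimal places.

Mean ȳ = (41 + 48 + 46 + 42 + 24 + 20)/6 = 36.8333
Σ(y_t−ȳ)(y_{t+1}−ȳ) = (46.5278) + (102.3611) + (47.3611) + (-66.3056) + (216.0278) = 345.9722
Denominator Σ(y_t−ȳ)² = 700.8333
r_1 = 345.9722 / 700.8333 = 0.494

0.494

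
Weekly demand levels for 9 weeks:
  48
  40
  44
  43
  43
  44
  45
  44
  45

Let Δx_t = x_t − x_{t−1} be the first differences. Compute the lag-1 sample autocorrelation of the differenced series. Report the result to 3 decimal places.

-0.425

First differences Δx: -8, 4, -1, 0, 1, 1, -1, 1
Mean of differences = -0.3750
Numerator Σ(Δx_t−Δx̄)(Δx_{t+1}−Δx̄) = -35.6406
Denominator Σ(Δx_t−Δx̄)² = 83.8750
r_1(Δx) = -35.6406 / 83.8750 = -0.425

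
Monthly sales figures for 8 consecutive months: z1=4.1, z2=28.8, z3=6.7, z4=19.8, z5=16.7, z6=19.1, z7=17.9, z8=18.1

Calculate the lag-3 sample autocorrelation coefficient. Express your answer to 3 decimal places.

-0.139

Mean z̄ = (4.1 + 28.8 + 6.7 + 19.8 + 16.7 + 19.1 + 17.9 + 18.1)/8 = 16.4000
Deviations from mean: -12.3000, 12.4000, -9.7000, 3.4000, 0.3000, 2.7000, 1.5000, 1.7000
Numerator Σ_{t=1}^{5}(z_t−z̄)(z_{t+3}−z̄) = -58.6800
Denominator Σ(z_t−z̄)² = 423.2200
r_3 = -58.6800 / 423.2200 = -0.139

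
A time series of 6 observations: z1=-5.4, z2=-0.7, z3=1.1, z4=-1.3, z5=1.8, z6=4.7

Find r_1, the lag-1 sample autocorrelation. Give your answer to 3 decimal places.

0.133

Mean z̄ = (-5.4 − 0.7 + 1.1 − 1.3 + 1.8 + 4.7)/6 = 0.0333
Σ(z_t−z̄)(z_{t+1}−z̄) = (3.9844) + (-0.7822) + (-1.4222) + (-2.3556) + (8.2444) = 7.6689
Denominator Σ(z_t−z̄)² = 57.8733
r_1 = 7.6689 / 57.8733 = 0.133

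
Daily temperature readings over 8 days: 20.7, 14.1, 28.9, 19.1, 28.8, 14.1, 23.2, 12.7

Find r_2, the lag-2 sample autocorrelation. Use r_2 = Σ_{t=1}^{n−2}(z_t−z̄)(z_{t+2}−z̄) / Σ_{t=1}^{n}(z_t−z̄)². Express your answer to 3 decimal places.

0.564

Mean z̄ = (20.7 + 14.1 + 28.9 + 19.1 + 28.8 + 14.1 + 23.2 + 12.7)/8 = 20.2000
Deviations from mean: 0.5000, -6.1000, 8.7000, -1.1000, 8.6000, -6.1000, 3.0000, -7.5000
Σ(z_t−z̄)(z_{t+2}−z̄) = (4.3500) + (6.7100) + (74.8200) + (6.7100) + (25.8000) + (45.7500) = 164.1400
Denominator Σ(z_t−z̄)² = 290.7800
r_2 = 164.1400 / 290.7800 = 0.564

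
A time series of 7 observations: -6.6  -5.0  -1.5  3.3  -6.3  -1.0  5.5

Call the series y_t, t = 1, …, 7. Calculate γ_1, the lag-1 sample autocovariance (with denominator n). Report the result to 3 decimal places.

Mean ȳ = (-6.6 − 5.0 − 1.5 + 3.3 − 6.3 − 1.0 + 5.5)/7 = -1.6571
Deviations: -4.9429, -3.3429, 0.1571, 4.9571, -4.6429, 0.6571, 7.1571
Σ_{t=1}^{6}(y_t−ȳ)(y_{t+1}−ȳ) = -4.5861
γ_1 = -4.5861 / 7 = -0.655

-0.655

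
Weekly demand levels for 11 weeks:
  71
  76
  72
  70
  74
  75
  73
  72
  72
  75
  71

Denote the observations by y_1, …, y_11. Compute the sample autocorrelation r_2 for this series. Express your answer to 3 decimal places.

-0.441

Mean ȳ = (71 + 76 + 72 + 70 + 74 + 75 + 73 + 72 + 72 + 75 + 71)/11 = 72.8182
Numerator Σ_{t=1}^{9}(y_t−ȳ)(y_{t+2}−ȳ) = -16.6116
Denominator Σ(y_t−ȳ)² = 37.6364
r_2 = -16.6116 / 37.6364 = -0.441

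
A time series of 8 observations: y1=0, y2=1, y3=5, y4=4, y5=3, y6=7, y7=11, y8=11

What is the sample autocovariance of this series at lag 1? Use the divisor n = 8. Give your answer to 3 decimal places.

8.211

Mean ȳ = (0 + 1 + 5 + 4 + 3 + 7 + 11 + 11)/8 = 5.2500
Deviations: -5.2500, -4.2500, -0.2500, -1.2500, -2.2500, 1.7500, 5.7500, 5.7500
Σ_{t=1}^{7}(y_t−ȳ)(y_{t+1}−ȳ) = 65.6875
γ_1 = 65.6875 / 8 = 8.211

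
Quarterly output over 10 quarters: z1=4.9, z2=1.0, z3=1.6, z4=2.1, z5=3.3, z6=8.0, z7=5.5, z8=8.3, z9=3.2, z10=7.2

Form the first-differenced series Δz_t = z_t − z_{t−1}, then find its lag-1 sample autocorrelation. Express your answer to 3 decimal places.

First differences Δz: -3.9, 0.6, 0.5, 1.2, 4.7, -2.5, 2.8, -5.1, 4.0
Mean of differences = 0.2556
Numerator Σ(Δz_t−Δz̄)(Δz_{t+1}−Δz̄) = -49.8575
Denominator Σ(Δz_t−Δz̄)² = 94.8622
r_1(Δz) = -49.8575 / 94.8622 = -0.526

-0.526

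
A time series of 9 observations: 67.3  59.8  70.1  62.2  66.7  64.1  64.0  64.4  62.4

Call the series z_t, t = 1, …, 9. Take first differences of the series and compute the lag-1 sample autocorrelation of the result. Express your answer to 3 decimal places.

First differences Δz: -7.5, 10.3, -7.9, 4.5, -2.6, -0.1, 0.4, -2.0
Mean of differences = -0.6125
Numerator Σ(Δz_t−Δz̄)(Δz_{t+1}−Δz̄) = -204.0077
Denominator Σ(Δz_t−Δz̄)² = 252.9288
r_1(Δz) = -204.0077 / 252.9288 = -0.807

-0.807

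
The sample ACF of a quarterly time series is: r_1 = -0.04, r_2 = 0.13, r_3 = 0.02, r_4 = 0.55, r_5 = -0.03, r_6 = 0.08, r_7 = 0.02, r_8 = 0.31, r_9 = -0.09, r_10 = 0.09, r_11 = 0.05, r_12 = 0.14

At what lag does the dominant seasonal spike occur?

4

The largest autocorrelation is r_4 = 0.55, with a weaker echo at lag 8 (0.31); the remaining lags stay at or below 0.14.
The dominant spike at lag 4 indicates a seasonal period of 4.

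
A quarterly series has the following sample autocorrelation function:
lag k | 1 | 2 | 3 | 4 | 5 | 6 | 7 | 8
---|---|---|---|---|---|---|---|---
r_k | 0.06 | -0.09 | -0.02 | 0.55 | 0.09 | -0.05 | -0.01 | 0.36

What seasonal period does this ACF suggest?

4

The largest autocorrelation is r_4 = 0.55, with a weaker echo at lag 8 (0.36); the remaining lags stay at or below 0.09.
The dominant spike at lag 4 indicates a seasonal period of 4.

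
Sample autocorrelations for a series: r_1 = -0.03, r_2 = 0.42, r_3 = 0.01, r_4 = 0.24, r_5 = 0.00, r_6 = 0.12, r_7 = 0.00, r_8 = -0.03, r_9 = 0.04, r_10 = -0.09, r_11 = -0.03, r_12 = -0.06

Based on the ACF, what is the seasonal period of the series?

The largest autocorrelation is r_2 = 0.42, with a weaker echo at lag 4 (0.24); the remaining lags stay at or below 0.12.
The dominant spike at lag 2 indicates a seasonal period of 2.

2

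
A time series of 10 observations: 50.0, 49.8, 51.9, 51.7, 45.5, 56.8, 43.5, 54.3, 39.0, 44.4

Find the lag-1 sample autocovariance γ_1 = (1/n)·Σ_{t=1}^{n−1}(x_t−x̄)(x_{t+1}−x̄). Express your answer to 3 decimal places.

Mean x̄ = (50.0 + 49.8 + 51.9 + 51.7 + 45.5 + 56.8 + 43.5 + 54.3 + 39.0 + 44.4)/10 = 48.6900
Σ_{t=1}^{9}(x_t−x̄)(x_{t+1}−x̄) = -104.7911
γ_1 = -104.7911 / 10 = -10.479

-10.479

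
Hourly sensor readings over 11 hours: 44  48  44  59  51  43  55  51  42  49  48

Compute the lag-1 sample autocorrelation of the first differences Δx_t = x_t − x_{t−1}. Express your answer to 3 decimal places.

-0.460

First differences Δx: 4, -4, 15, -8, -8, 12, -4, -9, 7, -1
Mean of differences = 0.4000
Numerator Σ(Δx_t−Δx̄)(Δx_{t+1}−Δx̄) = -310.5600
Denominator Σ(Δx_t−Δx̄)² = 674.4000
r_1(Δx) = -310.5600 / 674.4000 = -0.460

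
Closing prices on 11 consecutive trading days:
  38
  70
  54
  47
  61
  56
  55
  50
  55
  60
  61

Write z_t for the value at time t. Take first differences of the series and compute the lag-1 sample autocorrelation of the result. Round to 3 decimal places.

First differences Δz: 32, -16, -7, 14, -5, -1, -5, 5, 5, 1
Mean of differences = 2.3000
Numerator Σ(Δz_t−Δz̄)(Δz_{t+1}−Δz̄) = -535.2900
Denominator Σ(Δz_t−Δz̄)² = 1574.1000
r_1(Δz) = -535.2900 / 1574.1000 = -0.340

-0.340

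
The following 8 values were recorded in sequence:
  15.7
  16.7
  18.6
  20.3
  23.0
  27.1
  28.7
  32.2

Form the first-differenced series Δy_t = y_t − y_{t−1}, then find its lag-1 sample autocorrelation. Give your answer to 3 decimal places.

First differences Δy: 1.0, 1.9, 1.7, 2.7, 4.1, 1.6, 3.5
Mean of differences = 2.3571
Numerator Σ(Δy_t−Δȳ)(Δy_{t+1}−Δȳ) = -0.8918
Denominator Σ(Δy_t−Δȳ)² = 7.5171
r_1(Δy) = -0.8918 / 7.5171 = -0.119

-0.119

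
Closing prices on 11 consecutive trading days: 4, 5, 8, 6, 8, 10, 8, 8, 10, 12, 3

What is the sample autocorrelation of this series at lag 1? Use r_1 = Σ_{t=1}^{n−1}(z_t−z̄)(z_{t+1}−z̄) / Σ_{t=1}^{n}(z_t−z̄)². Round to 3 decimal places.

0.018

Mean z̄ = (4 + 5 + 8 + 6 + 8 + 10 + 8 + 8 + 10 + 12 + 3)/11 = 7.4545
Numerator Σ_{t=1}^{10}(z_t−z̄)(z_{t+1}−z̄) = 1.3388
Denominator Σ(z_t−z̄)² = 74.7273
r_1 = 1.3388 / 74.7273 = 0.018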